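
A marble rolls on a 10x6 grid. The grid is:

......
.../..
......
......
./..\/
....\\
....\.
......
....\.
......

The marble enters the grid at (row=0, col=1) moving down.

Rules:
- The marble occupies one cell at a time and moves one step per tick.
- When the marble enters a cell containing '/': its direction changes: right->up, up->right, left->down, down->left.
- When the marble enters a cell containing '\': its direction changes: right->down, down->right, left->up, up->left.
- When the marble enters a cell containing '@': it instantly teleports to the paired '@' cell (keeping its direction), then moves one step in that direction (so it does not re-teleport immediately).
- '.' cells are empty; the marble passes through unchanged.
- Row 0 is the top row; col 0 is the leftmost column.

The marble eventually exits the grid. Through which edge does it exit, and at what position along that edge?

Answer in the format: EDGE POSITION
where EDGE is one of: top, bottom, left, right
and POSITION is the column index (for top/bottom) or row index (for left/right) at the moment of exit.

Step 1: enter (0,1), '.' pass, move down to (1,1)
Step 2: enter (1,1), '.' pass, move down to (2,1)
Step 3: enter (2,1), '.' pass, move down to (3,1)
Step 4: enter (3,1), '.' pass, move down to (4,1)
Step 5: enter (4,1), '/' deflects down->left, move left to (4,0)
Step 6: enter (4,0), '.' pass, move left to (4,-1)
Step 7: at (4,-1) — EXIT via left edge, pos 4

Answer: left 4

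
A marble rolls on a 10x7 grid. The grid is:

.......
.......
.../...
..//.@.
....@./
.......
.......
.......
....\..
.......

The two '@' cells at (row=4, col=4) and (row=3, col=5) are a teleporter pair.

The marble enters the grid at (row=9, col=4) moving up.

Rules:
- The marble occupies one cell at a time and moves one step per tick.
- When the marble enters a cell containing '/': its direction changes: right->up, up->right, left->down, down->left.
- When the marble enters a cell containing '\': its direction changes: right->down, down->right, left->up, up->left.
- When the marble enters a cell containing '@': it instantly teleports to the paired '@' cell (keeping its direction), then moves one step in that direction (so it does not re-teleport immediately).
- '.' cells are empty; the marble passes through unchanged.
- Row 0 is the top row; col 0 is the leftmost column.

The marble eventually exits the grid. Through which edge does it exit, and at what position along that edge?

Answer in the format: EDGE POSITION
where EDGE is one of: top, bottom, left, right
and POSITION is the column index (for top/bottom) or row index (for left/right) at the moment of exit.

Answer: left 8

Derivation:
Step 1: enter (9,4), '.' pass, move up to (8,4)
Step 2: enter (8,4), '\' deflects up->left, move left to (8,3)
Step 3: enter (8,3), '.' pass, move left to (8,2)
Step 4: enter (8,2), '.' pass, move left to (8,1)
Step 5: enter (8,1), '.' pass, move left to (8,0)
Step 6: enter (8,0), '.' pass, move left to (8,-1)
Step 7: at (8,-1) — EXIT via left edge, pos 8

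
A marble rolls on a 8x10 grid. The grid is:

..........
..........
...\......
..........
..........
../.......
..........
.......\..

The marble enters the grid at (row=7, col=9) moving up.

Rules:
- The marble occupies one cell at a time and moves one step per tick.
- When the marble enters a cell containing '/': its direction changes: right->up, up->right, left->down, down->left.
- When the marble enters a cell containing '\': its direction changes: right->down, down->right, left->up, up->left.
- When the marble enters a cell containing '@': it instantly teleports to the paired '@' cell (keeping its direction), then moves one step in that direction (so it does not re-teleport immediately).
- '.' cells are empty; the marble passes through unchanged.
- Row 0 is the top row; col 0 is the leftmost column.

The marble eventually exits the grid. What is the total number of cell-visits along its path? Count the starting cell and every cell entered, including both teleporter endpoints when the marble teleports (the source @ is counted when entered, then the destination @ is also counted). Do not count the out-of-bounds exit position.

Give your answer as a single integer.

Answer: 8

Derivation:
Step 1: enter (7,9), '.' pass, move up to (6,9)
Step 2: enter (6,9), '.' pass, move up to (5,9)
Step 3: enter (5,9), '.' pass, move up to (4,9)
Step 4: enter (4,9), '.' pass, move up to (3,9)
Step 5: enter (3,9), '.' pass, move up to (2,9)
Step 6: enter (2,9), '.' pass, move up to (1,9)
Step 7: enter (1,9), '.' pass, move up to (0,9)
Step 8: enter (0,9), '.' pass, move up to (-1,9)
Step 9: at (-1,9) — EXIT via top edge, pos 9
Path length (cell visits): 8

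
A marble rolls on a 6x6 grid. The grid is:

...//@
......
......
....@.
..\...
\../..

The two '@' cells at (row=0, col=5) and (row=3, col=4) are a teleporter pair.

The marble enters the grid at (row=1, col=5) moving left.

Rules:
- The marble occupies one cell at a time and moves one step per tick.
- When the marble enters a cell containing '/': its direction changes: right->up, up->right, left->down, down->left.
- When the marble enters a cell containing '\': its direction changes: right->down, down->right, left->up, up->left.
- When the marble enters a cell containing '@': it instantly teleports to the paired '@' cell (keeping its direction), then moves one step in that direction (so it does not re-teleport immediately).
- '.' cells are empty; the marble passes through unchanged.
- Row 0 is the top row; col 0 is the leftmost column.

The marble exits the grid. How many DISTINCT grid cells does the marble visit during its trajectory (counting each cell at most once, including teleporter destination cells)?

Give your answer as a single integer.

Answer: 6

Derivation:
Step 1: enter (1,5), '.' pass, move left to (1,4)
Step 2: enter (1,4), '.' pass, move left to (1,3)
Step 3: enter (1,3), '.' pass, move left to (1,2)
Step 4: enter (1,2), '.' pass, move left to (1,1)
Step 5: enter (1,1), '.' pass, move left to (1,0)
Step 6: enter (1,0), '.' pass, move left to (1,-1)
Step 7: at (1,-1) — EXIT via left edge, pos 1
Distinct cells visited: 6 (path length 6)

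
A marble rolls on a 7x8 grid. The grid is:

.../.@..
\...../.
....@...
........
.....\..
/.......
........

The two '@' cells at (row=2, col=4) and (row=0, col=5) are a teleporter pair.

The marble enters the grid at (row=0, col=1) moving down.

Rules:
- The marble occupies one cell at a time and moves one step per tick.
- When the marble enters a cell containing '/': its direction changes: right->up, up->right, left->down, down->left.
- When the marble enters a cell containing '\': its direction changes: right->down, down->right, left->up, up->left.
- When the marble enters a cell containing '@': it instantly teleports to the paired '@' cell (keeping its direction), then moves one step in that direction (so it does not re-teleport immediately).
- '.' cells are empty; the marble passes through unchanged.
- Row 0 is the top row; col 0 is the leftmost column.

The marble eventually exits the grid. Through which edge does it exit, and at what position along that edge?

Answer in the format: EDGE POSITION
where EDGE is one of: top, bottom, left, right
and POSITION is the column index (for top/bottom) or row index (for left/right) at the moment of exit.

Answer: bottom 1

Derivation:
Step 1: enter (0,1), '.' pass, move down to (1,1)
Step 2: enter (1,1), '.' pass, move down to (2,1)
Step 3: enter (2,1), '.' pass, move down to (3,1)
Step 4: enter (3,1), '.' pass, move down to (4,1)
Step 5: enter (4,1), '.' pass, move down to (5,1)
Step 6: enter (5,1), '.' pass, move down to (6,1)
Step 7: enter (6,1), '.' pass, move down to (7,1)
Step 8: at (7,1) — EXIT via bottom edge, pos 1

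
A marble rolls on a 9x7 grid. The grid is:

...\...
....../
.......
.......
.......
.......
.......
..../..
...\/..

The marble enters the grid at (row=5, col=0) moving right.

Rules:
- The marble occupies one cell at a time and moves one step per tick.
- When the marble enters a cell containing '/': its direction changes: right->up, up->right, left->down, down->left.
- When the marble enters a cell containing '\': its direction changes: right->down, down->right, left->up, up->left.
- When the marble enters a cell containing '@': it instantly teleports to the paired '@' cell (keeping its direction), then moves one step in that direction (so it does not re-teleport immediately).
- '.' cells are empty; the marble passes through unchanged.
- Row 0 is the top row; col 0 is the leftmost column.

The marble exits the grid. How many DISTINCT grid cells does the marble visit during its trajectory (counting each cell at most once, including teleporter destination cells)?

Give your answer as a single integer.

Step 1: enter (5,0), '.' pass, move right to (5,1)
Step 2: enter (5,1), '.' pass, move right to (5,2)
Step 3: enter (5,2), '.' pass, move right to (5,3)
Step 4: enter (5,3), '.' pass, move right to (5,4)
Step 5: enter (5,4), '.' pass, move right to (5,5)
Step 6: enter (5,5), '.' pass, move right to (5,6)
Step 7: enter (5,6), '.' pass, move right to (5,7)
Step 8: at (5,7) — EXIT via right edge, pos 5
Distinct cells visited: 7 (path length 7)

Answer: 7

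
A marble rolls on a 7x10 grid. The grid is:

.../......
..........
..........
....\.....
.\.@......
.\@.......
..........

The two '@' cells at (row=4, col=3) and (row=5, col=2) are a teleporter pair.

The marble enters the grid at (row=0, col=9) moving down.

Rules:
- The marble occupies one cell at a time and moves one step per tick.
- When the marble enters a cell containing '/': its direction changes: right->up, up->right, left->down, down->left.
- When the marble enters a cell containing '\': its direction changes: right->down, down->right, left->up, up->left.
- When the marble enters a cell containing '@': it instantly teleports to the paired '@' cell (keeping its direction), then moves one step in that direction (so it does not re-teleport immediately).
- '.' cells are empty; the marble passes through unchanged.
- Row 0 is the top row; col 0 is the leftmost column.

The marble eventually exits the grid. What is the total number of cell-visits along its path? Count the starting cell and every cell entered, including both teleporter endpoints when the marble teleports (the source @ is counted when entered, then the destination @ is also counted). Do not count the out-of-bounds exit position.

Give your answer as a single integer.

Step 1: enter (0,9), '.' pass, move down to (1,9)
Step 2: enter (1,9), '.' pass, move down to (2,9)
Step 3: enter (2,9), '.' pass, move down to (3,9)
Step 4: enter (3,9), '.' pass, move down to (4,9)
Step 5: enter (4,9), '.' pass, move down to (5,9)
Step 6: enter (5,9), '.' pass, move down to (6,9)
Step 7: enter (6,9), '.' pass, move down to (7,9)
Step 8: at (7,9) — EXIT via bottom edge, pos 9
Path length (cell visits): 7

Answer: 7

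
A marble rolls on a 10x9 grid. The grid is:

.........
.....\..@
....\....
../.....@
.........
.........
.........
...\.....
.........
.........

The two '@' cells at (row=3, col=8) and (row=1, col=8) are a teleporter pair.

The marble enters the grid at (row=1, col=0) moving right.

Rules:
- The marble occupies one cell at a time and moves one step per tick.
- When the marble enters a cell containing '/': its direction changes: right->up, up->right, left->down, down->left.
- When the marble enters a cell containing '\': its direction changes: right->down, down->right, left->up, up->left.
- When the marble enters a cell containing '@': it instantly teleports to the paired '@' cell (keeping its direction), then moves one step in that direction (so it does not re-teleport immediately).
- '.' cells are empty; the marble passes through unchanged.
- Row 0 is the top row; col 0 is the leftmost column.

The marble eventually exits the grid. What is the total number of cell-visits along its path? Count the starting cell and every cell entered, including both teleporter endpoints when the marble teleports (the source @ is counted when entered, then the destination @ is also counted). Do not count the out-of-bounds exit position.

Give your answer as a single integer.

Answer: 14

Derivation:
Step 1: enter (1,0), '.' pass, move right to (1,1)
Step 2: enter (1,1), '.' pass, move right to (1,2)
Step 3: enter (1,2), '.' pass, move right to (1,3)
Step 4: enter (1,3), '.' pass, move right to (1,4)
Step 5: enter (1,4), '.' pass, move right to (1,5)
Step 6: enter (1,5), '\' deflects right->down, move down to (2,5)
Step 7: enter (2,5), '.' pass, move down to (3,5)
Step 8: enter (3,5), '.' pass, move down to (4,5)
Step 9: enter (4,5), '.' pass, move down to (5,5)
Step 10: enter (5,5), '.' pass, move down to (6,5)
Step 11: enter (6,5), '.' pass, move down to (7,5)
Step 12: enter (7,5), '.' pass, move down to (8,5)
Step 13: enter (8,5), '.' pass, move down to (9,5)
Step 14: enter (9,5), '.' pass, move down to (10,5)
Step 15: at (10,5) — EXIT via bottom edge, pos 5
Path length (cell visits): 14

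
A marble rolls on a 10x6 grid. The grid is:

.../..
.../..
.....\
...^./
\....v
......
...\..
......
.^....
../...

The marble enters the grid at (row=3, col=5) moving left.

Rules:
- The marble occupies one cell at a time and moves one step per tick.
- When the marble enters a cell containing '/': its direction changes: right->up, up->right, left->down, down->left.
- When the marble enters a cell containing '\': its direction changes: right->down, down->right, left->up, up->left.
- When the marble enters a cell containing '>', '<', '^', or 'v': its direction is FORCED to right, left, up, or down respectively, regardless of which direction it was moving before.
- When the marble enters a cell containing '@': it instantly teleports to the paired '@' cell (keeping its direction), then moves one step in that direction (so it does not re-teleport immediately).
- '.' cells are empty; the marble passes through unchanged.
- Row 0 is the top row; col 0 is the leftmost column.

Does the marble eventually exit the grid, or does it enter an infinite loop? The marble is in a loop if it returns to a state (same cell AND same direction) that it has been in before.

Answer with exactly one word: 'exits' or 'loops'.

Answer: exits

Derivation:
Step 1: enter (3,5), '/' deflects left->down, move down to (4,5)
Step 2: enter (4,5), 'v' forces down->down, move down to (5,5)
Step 3: enter (5,5), '.' pass, move down to (6,5)
Step 4: enter (6,5), '.' pass, move down to (7,5)
Step 5: enter (7,5), '.' pass, move down to (8,5)
Step 6: enter (8,5), '.' pass, move down to (9,5)
Step 7: enter (9,5), '.' pass, move down to (10,5)
Step 8: at (10,5) — EXIT via bottom edge, pos 5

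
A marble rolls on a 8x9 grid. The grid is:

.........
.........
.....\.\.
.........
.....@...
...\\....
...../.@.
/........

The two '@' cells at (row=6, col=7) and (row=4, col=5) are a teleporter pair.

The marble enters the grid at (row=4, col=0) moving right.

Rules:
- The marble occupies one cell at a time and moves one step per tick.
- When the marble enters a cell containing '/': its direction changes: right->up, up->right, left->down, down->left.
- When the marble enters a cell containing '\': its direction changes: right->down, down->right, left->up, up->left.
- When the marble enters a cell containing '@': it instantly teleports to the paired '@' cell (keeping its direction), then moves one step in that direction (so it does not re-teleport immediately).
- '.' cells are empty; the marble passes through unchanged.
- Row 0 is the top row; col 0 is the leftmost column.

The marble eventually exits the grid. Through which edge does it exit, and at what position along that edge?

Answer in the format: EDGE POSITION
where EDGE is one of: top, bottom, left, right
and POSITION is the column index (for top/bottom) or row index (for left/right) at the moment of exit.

Step 1: enter (4,0), '.' pass, move right to (4,1)
Step 2: enter (4,1), '.' pass, move right to (4,2)
Step 3: enter (4,2), '.' pass, move right to (4,3)
Step 4: enter (4,3), '.' pass, move right to (4,4)
Step 5: enter (4,4), '.' pass, move right to (4,5)
Step 6: enter (4,5), '@' teleport (4,5)->(6,7), also enter (6,7), move right to (6,8)
Step 7: enter (6,8), '.' pass, move right to (6,9)
Step 8: at (6,9) — EXIT via right edge, pos 6

Answer: right 6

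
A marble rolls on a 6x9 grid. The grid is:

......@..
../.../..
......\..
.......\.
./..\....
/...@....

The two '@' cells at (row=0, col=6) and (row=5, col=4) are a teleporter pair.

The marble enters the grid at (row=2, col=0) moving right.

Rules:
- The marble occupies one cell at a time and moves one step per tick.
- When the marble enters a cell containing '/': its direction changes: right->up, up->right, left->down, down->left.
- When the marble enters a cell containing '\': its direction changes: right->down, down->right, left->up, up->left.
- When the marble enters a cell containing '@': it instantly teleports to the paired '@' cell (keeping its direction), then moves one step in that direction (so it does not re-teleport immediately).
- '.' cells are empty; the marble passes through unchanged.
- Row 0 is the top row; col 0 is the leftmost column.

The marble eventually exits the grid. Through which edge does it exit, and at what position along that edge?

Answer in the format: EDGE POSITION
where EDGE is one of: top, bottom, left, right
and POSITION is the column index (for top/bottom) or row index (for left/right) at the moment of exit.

Answer: bottom 6

Derivation:
Step 1: enter (2,0), '.' pass, move right to (2,1)
Step 2: enter (2,1), '.' pass, move right to (2,2)
Step 3: enter (2,2), '.' pass, move right to (2,3)
Step 4: enter (2,3), '.' pass, move right to (2,4)
Step 5: enter (2,4), '.' pass, move right to (2,5)
Step 6: enter (2,5), '.' pass, move right to (2,6)
Step 7: enter (2,6), '\' deflects right->down, move down to (3,6)
Step 8: enter (3,6), '.' pass, move down to (4,6)
Step 9: enter (4,6), '.' pass, move down to (5,6)
Step 10: enter (5,6), '.' pass, move down to (6,6)
Step 11: at (6,6) — EXIT via bottom edge, pos 6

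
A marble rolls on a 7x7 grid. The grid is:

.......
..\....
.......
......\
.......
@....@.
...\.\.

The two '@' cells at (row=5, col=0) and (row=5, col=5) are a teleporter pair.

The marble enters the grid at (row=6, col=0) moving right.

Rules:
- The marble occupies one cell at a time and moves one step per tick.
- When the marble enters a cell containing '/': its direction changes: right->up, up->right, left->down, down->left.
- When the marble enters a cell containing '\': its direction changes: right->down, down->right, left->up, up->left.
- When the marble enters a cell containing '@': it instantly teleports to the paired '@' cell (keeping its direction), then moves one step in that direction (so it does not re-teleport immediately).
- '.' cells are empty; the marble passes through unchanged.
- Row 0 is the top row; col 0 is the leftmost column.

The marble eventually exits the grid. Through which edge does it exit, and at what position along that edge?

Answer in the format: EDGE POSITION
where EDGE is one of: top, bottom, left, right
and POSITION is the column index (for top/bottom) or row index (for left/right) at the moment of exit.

Step 1: enter (6,0), '.' pass, move right to (6,1)
Step 2: enter (6,1), '.' pass, move right to (6,2)
Step 3: enter (6,2), '.' pass, move right to (6,3)
Step 4: enter (6,3), '\' deflects right->down, move down to (7,3)
Step 5: at (7,3) — EXIT via bottom edge, pos 3

Answer: bottom 3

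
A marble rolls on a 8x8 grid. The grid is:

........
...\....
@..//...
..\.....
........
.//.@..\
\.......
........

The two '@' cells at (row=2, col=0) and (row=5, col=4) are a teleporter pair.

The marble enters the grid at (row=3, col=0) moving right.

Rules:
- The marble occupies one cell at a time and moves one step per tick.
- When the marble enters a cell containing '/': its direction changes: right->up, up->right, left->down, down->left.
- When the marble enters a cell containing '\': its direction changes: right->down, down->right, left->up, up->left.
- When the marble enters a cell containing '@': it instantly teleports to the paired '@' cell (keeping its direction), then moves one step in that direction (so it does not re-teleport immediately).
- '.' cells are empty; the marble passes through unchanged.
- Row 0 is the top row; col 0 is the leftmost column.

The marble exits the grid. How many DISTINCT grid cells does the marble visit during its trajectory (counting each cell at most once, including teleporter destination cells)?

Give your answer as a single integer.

Answer: 8

Derivation:
Step 1: enter (3,0), '.' pass, move right to (3,1)
Step 2: enter (3,1), '.' pass, move right to (3,2)
Step 3: enter (3,2), '\' deflects right->down, move down to (4,2)
Step 4: enter (4,2), '.' pass, move down to (5,2)
Step 5: enter (5,2), '/' deflects down->left, move left to (5,1)
Step 6: enter (5,1), '/' deflects left->down, move down to (6,1)
Step 7: enter (6,1), '.' pass, move down to (7,1)
Step 8: enter (7,1), '.' pass, move down to (8,1)
Step 9: at (8,1) — EXIT via bottom edge, pos 1
Distinct cells visited: 8 (path length 8)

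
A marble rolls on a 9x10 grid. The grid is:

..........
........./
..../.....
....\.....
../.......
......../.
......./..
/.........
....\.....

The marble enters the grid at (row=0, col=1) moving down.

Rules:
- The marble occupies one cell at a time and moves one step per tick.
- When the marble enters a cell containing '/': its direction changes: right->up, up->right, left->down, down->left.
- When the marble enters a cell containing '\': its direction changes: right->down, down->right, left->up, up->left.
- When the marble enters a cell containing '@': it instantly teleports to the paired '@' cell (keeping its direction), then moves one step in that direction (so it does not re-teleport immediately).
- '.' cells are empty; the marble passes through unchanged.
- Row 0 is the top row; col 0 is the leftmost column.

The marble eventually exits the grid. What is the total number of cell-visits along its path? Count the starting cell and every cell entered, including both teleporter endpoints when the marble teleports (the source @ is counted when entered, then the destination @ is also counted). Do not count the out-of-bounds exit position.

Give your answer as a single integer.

Step 1: enter (0,1), '.' pass, move down to (1,1)
Step 2: enter (1,1), '.' pass, move down to (2,1)
Step 3: enter (2,1), '.' pass, move down to (3,1)
Step 4: enter (3,1), '.' pass, move down to (4,1)
Step 5: enter (4,1), '.' pass, move down to (5,1)
Step 6: enter (5,1), '.' pass, move down to (6,1)
Step 7: enter (6,1), '.' pass, move down to (7,1)
Step 8: enter (7,1), '.' pass, move down to (8,1)
Step 9: enter (8,1), '.' pass, move down to (9,1)
Step 10: at (9,1) — EXIT via bottom edge, pos 1
Path length (cell visits): 9

Answer: 9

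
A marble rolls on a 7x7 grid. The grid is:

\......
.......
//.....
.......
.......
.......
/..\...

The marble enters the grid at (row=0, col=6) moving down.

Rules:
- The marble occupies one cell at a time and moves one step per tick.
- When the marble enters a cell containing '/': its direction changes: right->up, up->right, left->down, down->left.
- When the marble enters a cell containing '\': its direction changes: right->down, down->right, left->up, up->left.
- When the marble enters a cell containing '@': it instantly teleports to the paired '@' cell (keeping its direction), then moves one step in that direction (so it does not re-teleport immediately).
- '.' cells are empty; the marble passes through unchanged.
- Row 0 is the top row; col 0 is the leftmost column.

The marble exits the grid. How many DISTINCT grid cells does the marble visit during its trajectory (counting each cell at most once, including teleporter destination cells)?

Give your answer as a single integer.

Answer: 7

Derivation:
Step 1: enter (0,6), '.' pass, move down to (1,6)
Step 2: enter (1,6), '.' pass, move down to (2,6)
Step 3: enter (2,6), '.' pass, move down to (3,6)
Step 4: enter (3,6), '.' pass, move down to (4,6)
Step 5: enter (4,6), '.' pass, move down to (5,6)
Step 6: enter (5,6), '.' pass, move down to (6,6)
Step 7: enter (6,6), '.' pass, move down to (7,6)
Step 8: at (7,6) — EXIT via bottom edge, pos 6
Distinct cells visited: 7 (path length 7)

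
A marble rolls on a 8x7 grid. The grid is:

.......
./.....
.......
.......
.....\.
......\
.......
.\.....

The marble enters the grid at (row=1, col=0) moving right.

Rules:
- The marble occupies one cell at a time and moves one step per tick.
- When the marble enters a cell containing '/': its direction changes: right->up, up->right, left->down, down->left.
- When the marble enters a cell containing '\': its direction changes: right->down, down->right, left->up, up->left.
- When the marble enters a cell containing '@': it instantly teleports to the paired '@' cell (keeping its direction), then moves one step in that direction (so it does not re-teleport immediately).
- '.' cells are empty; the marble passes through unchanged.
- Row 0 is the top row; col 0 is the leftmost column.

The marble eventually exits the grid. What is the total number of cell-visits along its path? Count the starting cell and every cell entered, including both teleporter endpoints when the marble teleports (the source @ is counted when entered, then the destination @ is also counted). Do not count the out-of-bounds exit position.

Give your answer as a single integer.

Answer: 3

Derivation:
Step 1: enter (1,0), '.' pass, move right to (1,1)
Step 2: enter (1,1), '/' deflects right->up, move up to (0,1)
Step 3: enter (0,1), '.' pass, move up to (-1,1)
Step 4: at (-1,1) — EXIT via top edge, pos 1
Path length (cell visits): 3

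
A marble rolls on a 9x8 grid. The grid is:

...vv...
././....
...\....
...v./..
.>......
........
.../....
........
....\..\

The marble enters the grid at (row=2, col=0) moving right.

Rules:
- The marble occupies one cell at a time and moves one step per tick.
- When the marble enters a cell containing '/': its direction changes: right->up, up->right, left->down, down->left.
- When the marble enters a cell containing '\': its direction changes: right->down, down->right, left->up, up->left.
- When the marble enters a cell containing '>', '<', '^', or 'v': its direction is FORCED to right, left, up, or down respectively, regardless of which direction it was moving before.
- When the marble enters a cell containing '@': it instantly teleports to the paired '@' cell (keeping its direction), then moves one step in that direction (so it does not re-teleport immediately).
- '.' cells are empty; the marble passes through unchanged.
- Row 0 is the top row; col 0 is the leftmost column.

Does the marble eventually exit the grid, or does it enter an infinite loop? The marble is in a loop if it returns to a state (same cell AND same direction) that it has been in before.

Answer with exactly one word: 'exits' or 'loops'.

Answer: exits

Derivation:
Step 1: enter (2,0), '.' pass, move right to (2,1)
Step 2: enter (2,1), '.' pass, move right to (2,2)
Step 3: enter (2,2), '.' pass, move right to (2,3)
Step 4: enter (2,3), '\' deflects right->down, move down to (3,3)
Step 5: enter (3,3), 'v' forces down->down, move down to (4,3)
Step 6: enter (4,3), '.' pass, move down to (5,3)
Step 7: enter (5,3), '.' pass, move down to (6,3)
Step 8: enter (6,3), '/' deflects down->left, move left to (6,2)
Step 9: enter (6,2), '.' pass, move left to (6,1)
Step 10: enter (6,1), '.' pass, move left to (6,0)
Step 11: enter (6,0), '.' pass, move left to (6,-1)
Step 12: at (6,-1) — EXIT via left edge, pos 6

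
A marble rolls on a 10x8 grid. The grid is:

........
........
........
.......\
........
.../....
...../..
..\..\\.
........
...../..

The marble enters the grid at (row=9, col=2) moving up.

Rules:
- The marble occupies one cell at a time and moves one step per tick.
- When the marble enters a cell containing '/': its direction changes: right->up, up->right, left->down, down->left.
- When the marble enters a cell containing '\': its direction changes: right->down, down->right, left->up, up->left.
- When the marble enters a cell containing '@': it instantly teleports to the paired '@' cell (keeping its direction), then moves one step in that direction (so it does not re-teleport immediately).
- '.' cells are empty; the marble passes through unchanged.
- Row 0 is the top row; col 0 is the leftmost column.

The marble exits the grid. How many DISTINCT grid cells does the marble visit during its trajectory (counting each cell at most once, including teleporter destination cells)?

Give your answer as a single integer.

Answer: 5

Derivation:
Step 1: enter (9,2), '.' pass, move up to (8,2)
Step 2: enter (8,2), '.' pass, move up to (7,2)
Step 3: enter (7,2), '\' deflects up->left, move left to (7,1)
Step 4: enter (7,1), '.' pass, move left to (7,0)
Step 5: enter (7,0), '.' pass, move left to (7,-1)
Step 6: at (7,-1) — EXIT via left edge, pos 7
Distinct cells visited: 5 (path length 5)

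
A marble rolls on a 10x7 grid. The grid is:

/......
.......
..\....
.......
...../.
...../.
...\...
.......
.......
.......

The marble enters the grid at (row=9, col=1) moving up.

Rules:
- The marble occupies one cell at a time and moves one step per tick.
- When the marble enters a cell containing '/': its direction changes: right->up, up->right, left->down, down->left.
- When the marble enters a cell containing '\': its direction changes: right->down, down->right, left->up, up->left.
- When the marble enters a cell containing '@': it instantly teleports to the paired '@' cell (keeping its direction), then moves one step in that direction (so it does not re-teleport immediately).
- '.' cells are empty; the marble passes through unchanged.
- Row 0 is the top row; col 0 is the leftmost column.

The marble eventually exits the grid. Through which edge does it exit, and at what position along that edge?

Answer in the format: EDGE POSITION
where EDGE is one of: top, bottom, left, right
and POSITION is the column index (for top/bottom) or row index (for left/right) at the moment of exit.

Step 1: enter (9,1), '.' pass, move up to (8,1)
Step 2: enter (8,1), '.' pass, move up to (7,1)
Step 3: enter (7,1), '.' pass, move up to (6,1)
Step 4: enter (6,1), '.' pass, move up to (5,1)
Step 5: enter (5,1), '.' pass, move up to (4,1)
Step 6: enter (4,1), '.' pass, move up to (3,1)
Step 7: enter (3,1), '.' pass, move up to (2,1)
Step 8: enter (2,1), '.' pass, move up to (1,1)
Step 9: enter (1,1), '.' pass, move up to (0,1)
Step 10: enter (0,1), '.' pass, move up to (-1,1)
Step 11: at (-1,1) — EXIT via top edge, pos 1

Answer: top 1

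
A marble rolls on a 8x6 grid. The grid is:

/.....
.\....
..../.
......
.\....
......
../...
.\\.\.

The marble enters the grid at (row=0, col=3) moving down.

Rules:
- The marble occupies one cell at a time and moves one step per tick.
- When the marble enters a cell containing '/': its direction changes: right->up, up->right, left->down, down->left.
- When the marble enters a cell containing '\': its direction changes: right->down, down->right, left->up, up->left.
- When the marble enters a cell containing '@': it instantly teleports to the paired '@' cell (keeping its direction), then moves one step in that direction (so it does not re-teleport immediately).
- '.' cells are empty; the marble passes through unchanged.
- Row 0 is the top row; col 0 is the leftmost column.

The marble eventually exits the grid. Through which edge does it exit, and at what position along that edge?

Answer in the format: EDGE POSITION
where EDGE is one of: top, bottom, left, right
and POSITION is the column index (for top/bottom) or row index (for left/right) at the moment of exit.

Step 1: enter (0,3), '.' pass, move down to (1,3)
Step 2: enter (1,3), '.' pass, move down to (2,3)
Step 3: enter (2,3), '.' pass, move down to (3,3)
Step 4: enter (3,3), '.' pass, move down to (4,3)
Step 5: enter (4,3), '.' pass, move down to (5,3)
Step 6: enter (5,3), '.' pass, move down to (6,3)
Step 7: enter (6,3), '.' pass, move down to (7,3)
Step 8: enter (7,3), '.' pass, move down to (8,3)
Step 9: at (8,3) — EXIT via bottom edge, pos 3

Answer: bottom 3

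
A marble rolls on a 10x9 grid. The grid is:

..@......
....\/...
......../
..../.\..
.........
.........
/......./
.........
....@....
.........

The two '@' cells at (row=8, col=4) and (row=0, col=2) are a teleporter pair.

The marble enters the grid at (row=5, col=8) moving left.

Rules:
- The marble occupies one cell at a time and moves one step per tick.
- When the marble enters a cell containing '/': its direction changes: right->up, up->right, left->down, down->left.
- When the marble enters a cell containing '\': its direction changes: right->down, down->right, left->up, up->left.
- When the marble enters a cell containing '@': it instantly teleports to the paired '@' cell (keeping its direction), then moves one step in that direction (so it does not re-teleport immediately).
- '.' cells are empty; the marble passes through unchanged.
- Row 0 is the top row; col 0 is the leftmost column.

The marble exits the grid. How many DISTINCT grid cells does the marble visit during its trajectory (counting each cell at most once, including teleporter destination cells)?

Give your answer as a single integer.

Step 1: enter (5,8), '.' pass, move left to (5,7)
Step 2: enter (5,7), '.' pass, move left to (5,6)
Step 3: enter (5,6), '.' pass, move left to (5,5)
Step 4: enter (5,5), '.' pass, move left to (5,4)
Step 5: enter (5,4), '.' pass, move left to (5,3)
Step 6: enter (5,3), '.' pass, move left to (5,2)
Step 7: enter (5,2), '.' pass, move left to (5,1)
Step 8: enter (5,1), '.' pass, move left to (5,0)
Step 9: enter (5,0), '.' pass, move left to (5,-1)
Step 10: at (5,-1) — EXIT via left edge, pos 5
Distinct cells visited: 9 (path length 9)

Answer: 9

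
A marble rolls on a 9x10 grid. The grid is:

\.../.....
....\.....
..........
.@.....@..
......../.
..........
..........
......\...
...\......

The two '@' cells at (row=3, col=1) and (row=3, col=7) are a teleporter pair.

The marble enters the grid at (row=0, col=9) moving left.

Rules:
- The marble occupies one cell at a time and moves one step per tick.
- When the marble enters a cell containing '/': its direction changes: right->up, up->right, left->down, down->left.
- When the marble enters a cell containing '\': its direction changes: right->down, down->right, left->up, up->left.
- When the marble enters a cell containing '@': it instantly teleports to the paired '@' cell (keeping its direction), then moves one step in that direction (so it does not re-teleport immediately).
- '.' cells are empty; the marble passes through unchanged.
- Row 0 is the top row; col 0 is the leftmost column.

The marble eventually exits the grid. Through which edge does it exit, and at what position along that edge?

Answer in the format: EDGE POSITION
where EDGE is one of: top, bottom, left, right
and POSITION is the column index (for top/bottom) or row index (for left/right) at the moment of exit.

Step 1: enter (0,9), '.' pass, move left to (0,8)
Step 2: enter (0,8), '.' pass, move left to (0,7)
Step 3: enter (0,7), '.' pass, move left to (0,6)
Step 4: enter (0,6), '.' pass, move left to (0,5)
Step 5: enter (0,5), '.' pass, move left to (0,4)
Step 6: enter (0,4), '/' deflects left->down, move down to (1,4)
Step 7: enter (1,4), '\' deflects down->right, move right to (1,5)
Step 8: enter (1,5), '.' pass, move right to (1,6)
Step 9: enter (1,6), '.' pass, move right to (1,7)
Step 10: enter (1,7), '.' pass, move right to (1,8)
Step 11: enter (1,8), '.' pass, move right to (1,9)
Step 12: enter (1,9), '.' pass, move right to (1,10)
Step 13: at (1,10) — EXIT via right edge, pos 1

Answer: right 1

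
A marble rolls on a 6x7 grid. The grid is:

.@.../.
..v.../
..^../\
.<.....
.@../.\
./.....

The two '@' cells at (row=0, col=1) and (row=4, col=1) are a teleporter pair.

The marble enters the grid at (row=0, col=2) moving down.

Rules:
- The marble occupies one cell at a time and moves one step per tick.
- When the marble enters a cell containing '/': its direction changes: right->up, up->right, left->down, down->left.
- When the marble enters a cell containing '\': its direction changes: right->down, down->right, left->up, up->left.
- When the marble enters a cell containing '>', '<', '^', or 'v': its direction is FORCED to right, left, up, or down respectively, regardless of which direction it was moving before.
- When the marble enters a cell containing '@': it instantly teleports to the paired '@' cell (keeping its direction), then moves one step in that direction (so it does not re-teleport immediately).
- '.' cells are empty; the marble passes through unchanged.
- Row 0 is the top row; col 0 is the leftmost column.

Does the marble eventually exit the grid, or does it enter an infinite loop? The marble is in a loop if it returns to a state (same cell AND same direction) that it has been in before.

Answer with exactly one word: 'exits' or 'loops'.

Step 1: enter (0,2), '.' pass, move down to (1,2)
Step 2: enter (1,2), 'v' forces down->down, move down to (2,2)
Step 3: enter (2,2), '^' forces down->up, move up to (1,2)
Step 4: enter (1,2), 'v' forces up->down, move down to (2,2)
Step 5: at (2,2) dir=down — LOOP DETECTED (seen before)

Answer: loops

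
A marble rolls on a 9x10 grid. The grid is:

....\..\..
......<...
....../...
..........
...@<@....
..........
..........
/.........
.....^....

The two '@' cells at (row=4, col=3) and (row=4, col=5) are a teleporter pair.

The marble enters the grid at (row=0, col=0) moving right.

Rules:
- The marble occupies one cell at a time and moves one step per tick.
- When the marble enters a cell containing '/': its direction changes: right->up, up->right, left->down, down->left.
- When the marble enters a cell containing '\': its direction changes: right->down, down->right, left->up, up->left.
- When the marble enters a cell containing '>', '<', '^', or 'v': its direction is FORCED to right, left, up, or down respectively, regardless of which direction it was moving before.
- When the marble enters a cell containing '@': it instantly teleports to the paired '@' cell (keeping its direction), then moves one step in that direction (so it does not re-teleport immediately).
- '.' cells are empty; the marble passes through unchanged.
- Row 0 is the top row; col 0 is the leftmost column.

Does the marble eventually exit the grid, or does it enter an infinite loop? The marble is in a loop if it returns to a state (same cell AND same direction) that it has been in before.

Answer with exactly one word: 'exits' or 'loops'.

Step 1: enter (0,0), '.' pass, move right to (0,1)
Step 2: enter (0,1), '.' pass, move right to (0,2)
Step 3: enter (0,2), '.' pass, move right to (0,3)
Step 4: enter (0,3), '.' pass, move right to (0,4)
Step 5: enter (0,4), '\' deflects right->down, move down to (1,4)
Step 6: enter (1,4), '.' pass, move down to (2,4)
Step 7: enter (2,4), '.' pass, move down to (3,4)
Step 8: enter (3,4), '.' pass, move down to (4,4)
Step 9: enter (4,4), '<' forces down->left, move left to (4,3)
Step 10: enter (4,3), '@' teleport (4,3)->(4,5), also enter (4,5), move left to (4,4)
Step 11: enter (4,4), '<' forces left->left, move left to (4,3)
Step 12: at (4,3) dir=left — LOOP DETECTED (seen before)

Answer: loops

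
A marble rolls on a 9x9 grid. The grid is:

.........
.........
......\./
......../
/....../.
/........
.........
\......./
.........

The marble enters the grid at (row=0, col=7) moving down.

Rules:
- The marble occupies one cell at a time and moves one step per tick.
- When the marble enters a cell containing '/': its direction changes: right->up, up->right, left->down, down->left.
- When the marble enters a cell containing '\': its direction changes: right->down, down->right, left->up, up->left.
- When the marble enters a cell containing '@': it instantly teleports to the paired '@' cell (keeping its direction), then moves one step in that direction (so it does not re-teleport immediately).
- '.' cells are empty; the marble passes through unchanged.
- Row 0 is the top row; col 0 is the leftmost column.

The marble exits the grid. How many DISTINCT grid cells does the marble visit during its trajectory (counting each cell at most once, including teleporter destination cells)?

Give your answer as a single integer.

Step 1: enter (0,7), '.' pass, move down to (1,7)
Step 2: enter (1,7), '.' pass, move down to (2,7)
Step 3: enter (2,7), '.' pass, move down to (3,7)
Step 4: enter (3,7), '.' pass, move down to (4,7)
Step 5: enter (4,7), '/' deflects down->left, move left to (4,6)
Step 6: enter (4,6), '.' pass, move left to (4,5)
Step 7: enter (4,5), '.' pass, move left to (4,4)
Step 8: enter (4,4), '.' pass, move left to (4,3)
Step 9: enter (4,3), '.' pass, move left to (4,2)
Step 10: enter (4,2), '.' pass, move left to (4,1)
Step 11: enter (4,1), '.' pass, move left to (4,0)
Step 12: enter (4,0), '/' deflects left->down, move down to (5,0)
Step 13: enter (5,0), '/' deflects down->left, move left to (5,-1)
Step 14: at (5,-1) — EXIT via left edge, pos 5
Distinct cells visited: 13 (path length 13)

Answer: 13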